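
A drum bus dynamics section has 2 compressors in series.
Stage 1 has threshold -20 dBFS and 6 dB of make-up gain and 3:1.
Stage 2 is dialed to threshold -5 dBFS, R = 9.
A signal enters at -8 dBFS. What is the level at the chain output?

Stage 1: overshoot 12 dB → 12/3 = 4 dB → -16 dBFS; +6 dB make-up → -10 dBFS.
Stage 2: -10 dBFS is at or below the -5 dBFS threshold — no compression; output -10 dBFS.

-10 dBFS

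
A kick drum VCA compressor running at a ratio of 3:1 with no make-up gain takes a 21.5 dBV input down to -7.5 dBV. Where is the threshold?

Let T be the threshold. Output overshoot = (input overshoot)/R, so -7.5 − T = (21.5 − T)/3.
3·(-7.5 − T) = 21.5 − T → 2·T = -22.5 − 21.5 = -44.
T = -44/2 = -22 dBV.

-22 dBV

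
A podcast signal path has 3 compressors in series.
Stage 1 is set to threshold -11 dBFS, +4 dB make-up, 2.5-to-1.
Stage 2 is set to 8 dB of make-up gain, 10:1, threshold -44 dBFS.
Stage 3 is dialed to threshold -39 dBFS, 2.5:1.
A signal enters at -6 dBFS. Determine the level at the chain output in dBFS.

-36.24 dBFS

Stage 1: overshoot 5 dB → 5/2.5 = 2 dB → -9 dBFS; +4 dB make-up → -5 dBFS.
Stage 2: -5 dBFS is 39 dB over -44 dBFS; at 10:1 that becomes 3.9 dB over, giving -40.1 dBFS; +8 dB make-up → -32.1 dBFS.
Stage 3: overshoot 6.9 dB → 6.9/2.5 = 2.76 dB → -36.24 dBFS.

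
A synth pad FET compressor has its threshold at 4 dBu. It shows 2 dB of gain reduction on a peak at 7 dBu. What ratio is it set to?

Input overshoot = 7 − 4 = 3 dB.
Output overshoot = 3 − 2 = 1 dB.
Ratio = input overshoot / output overshoot = 3 / 1 = 3.

3:1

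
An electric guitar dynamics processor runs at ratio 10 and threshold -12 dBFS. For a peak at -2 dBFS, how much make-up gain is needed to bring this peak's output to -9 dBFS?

The peak compresses to -12 + 10/10 = -11 dBFS.
To reach -9 dBFS requires -9 − (-11) = 2 dB of make-up.

2 dB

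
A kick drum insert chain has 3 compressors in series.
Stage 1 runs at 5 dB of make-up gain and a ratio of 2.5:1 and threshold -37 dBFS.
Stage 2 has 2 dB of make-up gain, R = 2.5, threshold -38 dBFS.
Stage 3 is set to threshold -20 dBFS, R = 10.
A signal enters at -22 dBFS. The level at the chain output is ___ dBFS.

-31.2 dBFS

Stage 1: overshoot 15 dB → 15/2.5 = 6 dB → -31 dBFS; +5 dB make-up → -26 dBFS.
Stage 2: 12 dB above -38 dBFS, reduced 2.5:1 to 4.8 dB above → -33.2 dBFS; +2 dB make-up → -31.2 dBFS.
Stage 3: -31.2 dBFS ≤ -20 dBFS, so stage 3 doesn't engage; output -31.2 dBFS.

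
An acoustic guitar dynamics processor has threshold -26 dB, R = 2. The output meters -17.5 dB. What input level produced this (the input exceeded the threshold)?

-9 dB

That's 8.5 dB above the -26 dB threshold.
Input overshoot = R × output overshoot = 17 dB → input = -26 + 17 = -9 dB.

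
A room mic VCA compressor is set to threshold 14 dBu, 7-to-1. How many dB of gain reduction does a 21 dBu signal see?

21 dBu exceeds the threshold by 7 dB.
At 7:1, output sits 7/7 = 1 dB above threshold.
So the signal is attenuated by 7 − 1 = 6 dB.

6 dB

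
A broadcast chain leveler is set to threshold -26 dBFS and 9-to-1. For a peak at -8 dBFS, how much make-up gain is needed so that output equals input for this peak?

16 dB

Overshoot 18 dB → 18/9 = 2 dB after compression, so the compressed level is -26 + 2 = -24 dBFS.
Make-up = target − compressed = -8 − (-24) = 16 dB.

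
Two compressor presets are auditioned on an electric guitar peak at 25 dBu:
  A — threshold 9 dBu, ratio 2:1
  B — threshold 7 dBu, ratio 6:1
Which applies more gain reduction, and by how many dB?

B, by 7 dB

A: overshoot 16 dB → output overshoot 8 dB → GR 8 dB.
B: overshoot 18 dB → output overshoot 3 dB → GR 15 dB.
B applies 7 dB more gain reduction.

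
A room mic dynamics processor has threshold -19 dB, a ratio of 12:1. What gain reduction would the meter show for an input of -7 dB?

The signal is 12 dB above threshold.
At 12:1, output sits 12/12 = 1 dB above threshold.
GR = overshoot in − overshoot out = 12 − 1 = 11 dB.

11 dB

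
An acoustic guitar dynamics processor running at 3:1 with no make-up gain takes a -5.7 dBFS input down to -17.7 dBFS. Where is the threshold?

Gain reduction = -5.7 − (-17.7) = 12 dB; output overshoot = GR / (R − 1) = 12 / 2 = 6 dB.
Threshold = output − output overshoot = -17.7 − 6 = -23.7 dBFS.

-23.7 dBFS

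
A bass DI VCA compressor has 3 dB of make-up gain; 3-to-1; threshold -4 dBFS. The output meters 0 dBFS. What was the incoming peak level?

Stripping the +3 dB make-up gives -3 dBFS at the gain stage.
The compressed level sits -3 − (-4) = 1 dB over threshold.
Before 3:1 compression the overshoot was 1 × 3 = 3 dB, so input = -4 + 3 = -1 dBFS.

-1 dBFS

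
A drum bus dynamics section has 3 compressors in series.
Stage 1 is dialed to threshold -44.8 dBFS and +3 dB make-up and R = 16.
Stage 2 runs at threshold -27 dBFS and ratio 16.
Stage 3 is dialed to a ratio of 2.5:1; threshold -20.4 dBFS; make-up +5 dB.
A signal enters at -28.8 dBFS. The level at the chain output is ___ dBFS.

Stage 1: 16 dB above -44.8 dBFS, reduced 16:1 to 1 dB above → -43.8 dBFS; +3 dB make-up → -40.8 dBFS.
Stage 2: -40.8 dBFS ≤ -27 dBFS, so stage 2 doesn't engage; output -40.8 dBFS.
Stage 3: -40.8 dBFS is at or below the -20.4 dBFS threshold — no compression; make-up brings it to -35.8 dBFS.

-35.8 dBFS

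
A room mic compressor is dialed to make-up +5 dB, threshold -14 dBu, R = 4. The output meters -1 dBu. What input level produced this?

Stripping the +5 dB make-up gives -6 dBu at the gain stage.
The compressed level sits -6 − (-14) = 8 dB over threshold.
Before 4:1 compression the overshoot was 8 × 4 = 32 dB, so input = -14 + 32 = 18 dBu.

18 dBu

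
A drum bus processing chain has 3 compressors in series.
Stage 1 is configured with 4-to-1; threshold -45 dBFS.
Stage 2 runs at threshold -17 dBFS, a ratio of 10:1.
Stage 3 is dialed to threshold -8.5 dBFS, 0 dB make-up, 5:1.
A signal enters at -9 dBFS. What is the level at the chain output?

Stage 1: 36 dB above -45 dBFS, reduced 4:1 to 9 dB above → -36 dBFS.
Stage 2: -36 dBFS is at or below the -17 dBFS threshold — no compression; output -36 dBFS.
Stage 3: below threshold (-36 ≤ -8.5); passes unchanged; output -36 dBFS.

-36 dBFS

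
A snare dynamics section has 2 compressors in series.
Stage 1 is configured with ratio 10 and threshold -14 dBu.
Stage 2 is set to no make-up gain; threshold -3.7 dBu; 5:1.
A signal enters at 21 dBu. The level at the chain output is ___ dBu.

-10.5 dBu

Stage 1: 35 dB above -14 dBu, reduced 10:1 to 3.5 dB above → -10.5 dBu.
Stage 2: below threshold (-10.5 ≤ -3.7); passes unchanged; output -10.5 dBu.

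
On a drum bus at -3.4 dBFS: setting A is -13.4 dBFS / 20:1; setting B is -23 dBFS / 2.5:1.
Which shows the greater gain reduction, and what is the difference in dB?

B, by 2.26 dB

A: GR = 10 − 10/20 = 9.5 dB.
B: GR = 19.6 − 19.6/2.5 = 11.76 dB.
B reduces 2.26 dB more.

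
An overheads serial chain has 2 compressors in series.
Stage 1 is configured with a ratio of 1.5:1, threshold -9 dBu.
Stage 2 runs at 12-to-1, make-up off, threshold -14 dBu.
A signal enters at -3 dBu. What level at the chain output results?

-13.25 dBu

Stage 1: overshoot 6 dB → 6/1.5 = 4 dB → -5 dBu.
Stage 2: -5 dBu is 9 dB over -14 dBu; at 12:1 that becomes 0.75 dB over, giving -13.25 dBu.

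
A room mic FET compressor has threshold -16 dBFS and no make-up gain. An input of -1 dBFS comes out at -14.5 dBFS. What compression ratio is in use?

Input overshoot = -1 − (-16) = 15 dB; output overshoot = -14.5 − (-16) = 1.5 dB.
Ratio = 15 / 1.5 = 10.

10:1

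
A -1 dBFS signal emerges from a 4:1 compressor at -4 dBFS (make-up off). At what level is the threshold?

Let T be the threshold. Output overshoot = (input overshoot)/R, so -4 − T = (-1 − T)/4.
4·(-4 − T) = -1 − T → 3·T = -16 − (-1) = -15.
T = -15/3 = -5 dBFS.

-5 dBFS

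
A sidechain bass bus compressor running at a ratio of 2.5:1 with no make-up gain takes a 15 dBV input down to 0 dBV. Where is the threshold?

-10 dBV

Gain reduction = 15 − 0 = 15 dB; output overshoot = GR / (R − 1) = 15 / 1.5 = 10 dB.
Threshold = output − output overshoot = 0 − 10 = -10 dBV.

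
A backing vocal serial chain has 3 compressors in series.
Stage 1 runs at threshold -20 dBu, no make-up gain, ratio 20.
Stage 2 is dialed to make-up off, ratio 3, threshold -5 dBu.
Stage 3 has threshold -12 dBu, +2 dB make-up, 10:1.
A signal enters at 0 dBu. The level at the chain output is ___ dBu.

-17 dBu

Stage 1: overshoot 20 dB → 20/20 = 1 dB → -19 dBu.
Stage 2: below threshold (-19 ≤ -5); passes unchanged; output -19 dBu.
Stage 3: -19 dBu is at or below the -12 dBu threshold — no compression; make-up brings it to -17 dBu.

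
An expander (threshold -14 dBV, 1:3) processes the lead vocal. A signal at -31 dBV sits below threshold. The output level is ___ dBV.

-65 dBV

Below threshold, a 1:3 expander applies gain = (3−1)×(T − x) of attenuation.
(3−1) × 17 = 34 dB, so output = -31 − 34 = -65 dBV.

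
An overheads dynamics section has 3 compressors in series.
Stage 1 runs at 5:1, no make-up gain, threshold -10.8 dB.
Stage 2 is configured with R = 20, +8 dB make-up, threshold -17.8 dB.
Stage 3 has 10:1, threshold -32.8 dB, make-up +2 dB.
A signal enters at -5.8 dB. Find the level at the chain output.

Stage 1: overshoot 5 dB → 5/5 = 1 dB → -9.8 dB.
Stage 2: overshoot 8 dB → 8/20 = 0.4 dB → -17.4 dB; +8 dB make-up → -9.4 dB.
Stage 3: 23.4 dB above -32.8 dB, reduced 10:1 to 2.34 dB above → -30.46 dB; +2 dB make-up → -28.46 dB.

-28.46 dB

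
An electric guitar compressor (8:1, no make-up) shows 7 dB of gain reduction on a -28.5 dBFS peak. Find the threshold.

Let T be the threshold. Output overshoot = (input overshoot)/R, so -35.5 − T = (-28.5 − T)/8.
8·(-35.5 − T) = -28.5 − T → 7·T = -284 − (-28.5) = -255.5.
T = -255.5/7 = -36.5 dBFS.

-36.5 dBFS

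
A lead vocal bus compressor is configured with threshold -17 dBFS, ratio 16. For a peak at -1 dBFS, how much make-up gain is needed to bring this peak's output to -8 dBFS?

Without make-up, output = threshold + overshoot/16 = -17 + 1 = -16 dBFS.
Gap to target: 8 dB.

8 dB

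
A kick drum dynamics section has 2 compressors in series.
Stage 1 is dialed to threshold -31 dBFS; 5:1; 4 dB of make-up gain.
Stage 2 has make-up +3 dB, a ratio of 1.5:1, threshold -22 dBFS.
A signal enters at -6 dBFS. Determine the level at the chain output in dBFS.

Stage 1: overshoot 25 dB → 25/5 = 5 dB → -26 dBFS; +4 dB make-up → -22 dBFS.
Stage 2: -22 dBFS ≤ -22 dBFS, so stage 2 doesn't engage; make-up brings it to -19 dBFS.

-19 dBFS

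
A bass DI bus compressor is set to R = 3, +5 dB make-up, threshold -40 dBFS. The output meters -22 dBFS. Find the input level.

Before make-up, the level was -22 − 5 = -27 dBFS.
Post-compression overshoot = -27 − (-40) = 13 dB.
Undo the ratio: input overshoot = 13 × 3 = 39 dB, giving input = -1 dBFS.

-1 dBFS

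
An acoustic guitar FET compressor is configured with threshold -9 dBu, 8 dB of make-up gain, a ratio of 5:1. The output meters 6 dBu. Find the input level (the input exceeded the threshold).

26 dBu

Remove make-up: 6 − 8 = -2 dBu.
That's 7 dB above the -9 dBu threshold.
Undo the ratio: input overshoot = 7 × 5 = 35 dB, giving input = 26 dBu.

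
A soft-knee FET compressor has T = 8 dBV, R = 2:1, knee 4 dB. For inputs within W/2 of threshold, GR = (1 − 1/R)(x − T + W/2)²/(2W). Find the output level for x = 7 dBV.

x − T + W/2 = 7 − 8 + 2 = 1.
GR = (1 − 1/2) × 1² / 8 = 0.5 × 1 / 8 = 0.0625 dB.
Output = 7 − 0.0625 = 6.9375 dBV.

6.9375 dBV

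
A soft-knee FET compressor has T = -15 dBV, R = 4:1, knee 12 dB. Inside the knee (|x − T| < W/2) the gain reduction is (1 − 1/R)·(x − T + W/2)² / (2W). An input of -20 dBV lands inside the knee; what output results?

-20.03125 dBV

x − T + W/2 = -20 − (-15) + 6 = 1.
GR = (1 − 1/4) × 1² / 24 = 0.75 × 1 / 24 = 0.03125 dB.
Output = -20 − 0.03125 = -20.03125 dBV.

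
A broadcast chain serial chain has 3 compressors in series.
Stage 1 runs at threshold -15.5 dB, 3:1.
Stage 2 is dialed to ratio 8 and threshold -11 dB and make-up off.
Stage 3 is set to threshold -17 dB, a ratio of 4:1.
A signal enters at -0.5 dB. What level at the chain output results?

-15.484375 dB

Stage 1: 15 dB above -15.5 dB, reduced 3:1 to 5 dB above → -10.5 dB.
Stage 2: overshoot 0.5 dB → 0.5/8 = 0.0625 dB → -10.9375 dB.
Stage 3: overshoot 6.0625 dB → 6.0625/4 = 1.515625 dB → -15.484375 dB.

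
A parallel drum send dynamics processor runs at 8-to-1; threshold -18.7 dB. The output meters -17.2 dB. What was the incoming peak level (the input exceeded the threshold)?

-6.7 dB

The compressed level sits -17.2 − (-18.7) = 1.5 dB over threshold.
Input overshoot = R × output overshoot = 12 dB → input = -18.7 + 12 = -6.7 dB.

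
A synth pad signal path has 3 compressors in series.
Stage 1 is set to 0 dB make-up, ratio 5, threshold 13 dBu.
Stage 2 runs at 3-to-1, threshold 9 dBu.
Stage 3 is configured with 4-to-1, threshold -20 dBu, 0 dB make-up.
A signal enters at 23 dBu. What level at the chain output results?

Stage 1: overshoot 10 dB → 10/5 = 2 dB → 15 dBu.
Stage 2: 15 dBu is 6 dB over 9 dBu; at 3:1 that becomes 2 dB over, giving 11 dBu.
Stage 3: 31 dB above -20 dBu, reduced 4:1 to 7.75 dB above → -12.25 dBu.

-12.25 dBu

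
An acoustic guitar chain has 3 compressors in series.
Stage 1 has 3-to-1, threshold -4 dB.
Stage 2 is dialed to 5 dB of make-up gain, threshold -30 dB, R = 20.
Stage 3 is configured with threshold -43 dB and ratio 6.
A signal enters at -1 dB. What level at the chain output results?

-39.775 dB

Stage 1: -1 dB is 3 dB over -4 dB; at 3:1 that becomes 1 dB over, giving -3 dB.
Stage 2: 27 dB above -30 dB, reduced 20:1 to 1.35 dB above → -28.65 dB; +5 dB make-up → -23.65 dB.
Stage 3: -23.65 dB is 19.35 dB over -43 dB; at 6:1 that becomes 3.225 dB over, giving -39.775 dB.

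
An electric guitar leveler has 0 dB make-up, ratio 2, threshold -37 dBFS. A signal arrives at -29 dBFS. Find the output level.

-29 dBFS sits 8 dB over threshold.
At 2:1 the overshoot is divided by 2, leaving 4 dB above threshold.
That puts the output at -33 dBFS.

-33 dBFS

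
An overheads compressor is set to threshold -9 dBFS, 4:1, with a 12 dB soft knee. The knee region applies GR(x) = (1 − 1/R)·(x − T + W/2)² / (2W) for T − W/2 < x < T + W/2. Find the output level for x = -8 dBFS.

x − T + W/2 = -8 − (-9) + 6 = 7.
GR = (1 − 1/4) × 7² / 24 = 0.75 × 49 / 24 = 1.53125 dB.
Output = -8 − 1.53125 = -9.53125 dBFS.

-9.53125 dBFS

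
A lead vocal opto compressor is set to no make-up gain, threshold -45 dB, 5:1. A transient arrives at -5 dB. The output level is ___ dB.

Overshoot: -5 − (-45) = 40 dB.
The 40 dB excess becomes 8 dB after 5:1 reduction.
So the level is -45 + 8 = -37 dB.

-37 dB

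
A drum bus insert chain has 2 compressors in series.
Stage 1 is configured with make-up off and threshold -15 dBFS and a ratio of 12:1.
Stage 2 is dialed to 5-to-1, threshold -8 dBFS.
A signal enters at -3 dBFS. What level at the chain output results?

Stage 1: overshoot 12 dB → 12/12 = 1 dB → -14 dBFS.
Stage 2: -14 dBFS ≤ -8 dBFS, so stage 2 doesn't engage; output -14 dBFS.

-14 dBFS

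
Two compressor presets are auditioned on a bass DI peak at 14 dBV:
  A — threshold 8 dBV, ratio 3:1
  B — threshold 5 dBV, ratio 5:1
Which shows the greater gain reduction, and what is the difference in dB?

B, by 3.2 dB

A: overshoot 6 dB → output overshoot 2 dB → GR 4 dB.
B: overshoot 9 dB → output overshoot 1.8 dB → GR 7.2 dB.
Difference: 3.2 dB in favour of B.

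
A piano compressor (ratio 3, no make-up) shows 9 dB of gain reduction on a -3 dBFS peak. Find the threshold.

Gain reduction = -3 − (-12) = 9 dB; output overshoot = GR / (R − 1) = 9 / 2 = 4.5 dB.
Threshold = output − output overshoot = -12 − 4.5 = -16.5 dBFS.

-16.5 dBFS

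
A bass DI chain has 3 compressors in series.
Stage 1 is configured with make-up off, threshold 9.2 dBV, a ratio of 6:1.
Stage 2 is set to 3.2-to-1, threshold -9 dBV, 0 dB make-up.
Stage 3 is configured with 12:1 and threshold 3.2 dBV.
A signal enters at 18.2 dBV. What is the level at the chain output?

-2.84375 dBV

Stage 1: 9 dB above 9.2 dBV, reduced 6:1 to 1.5 dB above → 10.7 dBV.
Stage 2: 19.7 dB above -9 dBV, reduced 3.2:1 to 6.15625 dB above → -2.84375 dBV.
Stage 3: -2.84375 dBV is at or below the 3.2 dBV threshold — no compression; output -2.84375 dBV.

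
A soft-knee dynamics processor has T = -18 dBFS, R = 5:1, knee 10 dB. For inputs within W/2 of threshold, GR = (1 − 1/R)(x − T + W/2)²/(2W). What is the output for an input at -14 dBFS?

x − T + W/2 = -14 − (-18) + 5 = 9.
GR = (1 − 1/5) × 9² / 20 = 0.8 × 81 / 20 = 3.24 dB.
Output = -14 − 3.24 = -17.24 dBFS.

-17.24 dBFS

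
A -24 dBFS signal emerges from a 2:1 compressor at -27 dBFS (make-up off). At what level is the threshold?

-30 dBFS

Gain reduction = -24 − (-27) = 3 dB; output overshoot = GR / (R − 1) = 3 / 1 = 3 dB.
Threshold = output − output overshoot = -27 − 3 = -30 dBFS.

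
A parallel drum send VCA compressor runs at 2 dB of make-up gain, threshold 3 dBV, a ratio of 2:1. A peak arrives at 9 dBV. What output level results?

9 dBV sits 6 dB over threshold.
The 6 dB excess becomes 3 dB after 2:1 reduction.
So the level is 3 + 3 = 6 dBV; make-up adds 2 dB, giving 8 dBV.

8 dBV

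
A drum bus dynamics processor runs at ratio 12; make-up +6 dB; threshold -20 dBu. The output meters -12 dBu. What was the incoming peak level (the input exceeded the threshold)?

Remove make-up: -12 − 6 = -18 dBu.
Post-compression overshoot = -18 − (-20) = 2 dB.
Before 12:1 compression the overshoot was 2 × 12 = 24 dB, so input = -20 + 24 = 4 dBu.

4 dBu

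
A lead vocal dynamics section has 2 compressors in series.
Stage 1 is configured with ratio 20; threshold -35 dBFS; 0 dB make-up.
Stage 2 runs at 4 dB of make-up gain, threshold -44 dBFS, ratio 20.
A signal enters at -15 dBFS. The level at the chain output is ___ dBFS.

Stage 1: 20 dB above -35 dBFS, reduced 20:1 to 1 dB above → -34 dBFS.
Stage 2: overshoot 10 dB → 10/20 = 0.5 dB → -43.5 dBFS; +4 dB make-up → -39.5 dBFS.

-39.5 dBFS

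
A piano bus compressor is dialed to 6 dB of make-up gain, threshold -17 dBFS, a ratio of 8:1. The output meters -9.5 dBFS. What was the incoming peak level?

-5 dBFS

Stripping the +6 dB make-up gives -15.5 dBFS at the gain stage.
Post-compression overshoot = -15.5 − (-17) = 1.5 dB.
Input overshoot = R × output overshoot = 12 dB → input = -17 + 12 = -5 dBFS.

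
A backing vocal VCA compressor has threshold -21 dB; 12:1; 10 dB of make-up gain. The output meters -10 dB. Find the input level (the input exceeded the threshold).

-9 dB

Remove make-up: -10 − 10 = -20 dB.
That's 1 dB above the -21 dB threshold.
Input overshoot = R × output overshoot = 12 dB → input = -21 + 12 = -9 dB.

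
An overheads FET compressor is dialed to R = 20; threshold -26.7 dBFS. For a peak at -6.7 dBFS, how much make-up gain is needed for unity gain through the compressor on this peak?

Without make-up, output = threshold + overshoot/20 = -26.7 + 1 = -25.7 dBFS.
Gap to target: 19 dB.

19 dB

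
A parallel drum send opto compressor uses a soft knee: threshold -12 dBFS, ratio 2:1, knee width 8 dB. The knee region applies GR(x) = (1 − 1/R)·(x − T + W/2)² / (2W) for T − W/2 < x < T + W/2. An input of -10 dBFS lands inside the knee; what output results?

-11.125 dBFS

x − T + W/2 = -10 − (-12) + 4 = 6.
GR = (1 − 1/2) × 6² / 16 = 0.5 × 36 / 16 = 1.125 dB.
Output = -10 − 1.125 = -11.125 dBFS.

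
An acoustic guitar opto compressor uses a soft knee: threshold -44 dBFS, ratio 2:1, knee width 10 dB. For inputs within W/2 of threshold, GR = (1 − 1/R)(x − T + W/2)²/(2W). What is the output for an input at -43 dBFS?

x − T + W/2 = -43 − (-44) + 5 = 6.
GR = (1 − 1/2) × 6² / 20 = 0.5 × 36 / 20 = 0.9 dB.
Output = -43 − 0.9 = -43.9 dBFS.

-43.9 dBFS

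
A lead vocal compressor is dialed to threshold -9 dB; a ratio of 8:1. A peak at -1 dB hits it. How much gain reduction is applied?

7 dB

-1 dB exceeds the threshold by 8 dB.
A 8:1 ratio leaves 1 dB of that excess.
GR = overshoot in − overshoot out = 8 − 1 = 7 dB.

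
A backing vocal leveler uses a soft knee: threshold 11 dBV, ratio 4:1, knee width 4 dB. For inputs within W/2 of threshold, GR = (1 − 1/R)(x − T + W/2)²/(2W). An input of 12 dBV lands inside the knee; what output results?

11.15625 dBV

x − T + W/2 = 12 − 11 + 2 = 3.
GR = (1 − 1/4) × 3² / 8 = 0.75 × 9 / 8 = 0.84375 dB.
Output = 12 − 0.84375 = 11.15625 dBV.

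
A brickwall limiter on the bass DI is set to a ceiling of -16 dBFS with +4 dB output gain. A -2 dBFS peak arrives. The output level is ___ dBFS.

-12 dBFS

At ∞:1, everything above -16 dBFS is held at the ceiling.
Output gain then adds 4 dB: -16 + 4 = -12 dBFS.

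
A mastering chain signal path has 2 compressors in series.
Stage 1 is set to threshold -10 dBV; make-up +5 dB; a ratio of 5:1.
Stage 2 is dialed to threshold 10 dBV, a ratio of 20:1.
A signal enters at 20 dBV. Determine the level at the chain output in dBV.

1 dBV

Stage 1: 20 dBV is 30 dB over -10 dBV; at 5:1 that becomes 6 dB over, giving -4 dBV; +5 dB make-up → 1 dBV.
Stage 2: below threshold (1 ≤ 10); passes unchanged; output 1 dBV.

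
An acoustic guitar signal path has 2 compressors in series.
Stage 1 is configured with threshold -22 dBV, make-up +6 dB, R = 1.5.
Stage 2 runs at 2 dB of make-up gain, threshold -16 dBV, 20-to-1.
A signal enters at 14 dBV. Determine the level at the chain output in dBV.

-12.8 dBV

Stage 1: 14 dBV is 36 dB over -22 dBV; at 1.5:1 that becomes 24 dB over, giving 2 dBV; +6 dB make-up → 8 dBV.
Stage 2: overshoot 24 dB → 24/20 = 1.2 dB → -14.8 dBV; +2 dB make-up → -12.8 dBV.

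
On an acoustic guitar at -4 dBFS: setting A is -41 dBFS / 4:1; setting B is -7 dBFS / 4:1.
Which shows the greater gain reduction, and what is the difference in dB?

A: overshoot 37 dB → output overshoot 9.25 dB → GR 27.75 dB.
B: overshoot 3 dB → output overshoot 0.75 dB → GR 2.25 dB.
A reduces 25.5 dB more.

A, by 25.5 dB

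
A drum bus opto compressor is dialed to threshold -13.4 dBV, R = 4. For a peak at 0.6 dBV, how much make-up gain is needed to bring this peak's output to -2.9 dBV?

Without make-up, output = threshold + overshoot/4 = -13.4 + 3.5 = -9.9 dBV.
Gap to target: 7 dB.

7 dB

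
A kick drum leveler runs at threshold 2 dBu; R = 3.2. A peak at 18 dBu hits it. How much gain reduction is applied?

The signal is 16 dB above threshold.
A 3.2:1 ratio leaves 5 dB of that excess.
GR = overshoot in − overshoot out = 16 − 5 = 11 dB.

11 dB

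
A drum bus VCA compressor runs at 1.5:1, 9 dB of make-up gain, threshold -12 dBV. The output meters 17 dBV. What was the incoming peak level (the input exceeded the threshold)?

18 dBV

Remove make-up: 17 − 9 = 8 dBV.
That's 20 dB above the -12 dBV threshold.
Before 1.5:1 compression the overshoot was 20 × 1.5 = 30 dB, so input = -12 + 30 = 18 dBV.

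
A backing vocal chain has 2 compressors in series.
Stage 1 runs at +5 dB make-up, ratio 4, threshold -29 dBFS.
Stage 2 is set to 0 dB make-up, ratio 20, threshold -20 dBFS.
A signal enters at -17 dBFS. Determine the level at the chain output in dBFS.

-21 dBFS

Stage 1: -17 dBFS is 12 dB over -29 dBFS; at 4:1 that becomes 3 dB over, giving -26 dBFS; +5 dB make-up → -21 dBFS.
Stage 2: below threshold (-21 ≤ -20); passes unchanged; output -21 dBFS.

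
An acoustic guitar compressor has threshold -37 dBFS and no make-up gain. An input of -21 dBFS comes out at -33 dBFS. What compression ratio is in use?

4:1

Input overshoot = -21 − (-37) = 16 dB; output overshoot = -33 − (-37) = 4 dB.
Ratio = 16 / 4 = 4.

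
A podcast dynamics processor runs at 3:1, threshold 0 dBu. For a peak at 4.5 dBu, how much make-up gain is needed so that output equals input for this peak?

3 dB

Overshoot 4.5 dB → 4.5/3 = 1.5 dB after compression, so the compressed level is 0 + 1.5 = 1.5 dBu.
Make-up = target − compressed = 4.5 − 1.5 = 3 dB.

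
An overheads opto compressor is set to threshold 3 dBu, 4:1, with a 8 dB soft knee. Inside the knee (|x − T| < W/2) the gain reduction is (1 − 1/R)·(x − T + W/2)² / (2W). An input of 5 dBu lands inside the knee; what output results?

3.3125 dBu

x − T + W/2 = 5 − 3 + 4 = 6.
GR = (1 − 1/4) × 6² / 16 = 0.75 × 36 / 16 = 1.6875 dB.
Output = 5 − 1.6875 = 3.3125 dBu.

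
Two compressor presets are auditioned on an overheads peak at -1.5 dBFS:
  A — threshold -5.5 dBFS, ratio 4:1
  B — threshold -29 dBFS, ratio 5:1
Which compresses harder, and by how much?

A: GR = 4 − 4/4 = 3 dB.
B: GR = 27.5 − 27.5/5 = 22 dB.
Difference: 19 dB in favour of B.

B, by 19 dB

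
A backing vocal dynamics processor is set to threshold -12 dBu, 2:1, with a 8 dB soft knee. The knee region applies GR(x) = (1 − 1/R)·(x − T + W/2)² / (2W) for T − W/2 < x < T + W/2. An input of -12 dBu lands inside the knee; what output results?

x − T + W/2 = -12 − (-12) + 4 = 4.
GR = (1 − 1/2) × 4² / 16 = 0.5 × 16 / 16 = 0.5 dB.
Output = -12 − 0.5 = -12.5 dBu.

-12.5 dBu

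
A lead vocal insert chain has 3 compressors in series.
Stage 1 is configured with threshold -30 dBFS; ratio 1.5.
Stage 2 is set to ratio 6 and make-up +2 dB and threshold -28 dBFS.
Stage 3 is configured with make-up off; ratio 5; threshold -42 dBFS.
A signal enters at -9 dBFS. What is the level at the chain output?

Stage 1: overshoot 21 dB → 21/1.5 = 14 dB → -16 dBFS.
Stage 2: overshoot 12 dB → 12/6 = 2 dB → -26 dBFS; +2 dB make-up → -24 dBFS.
Stage 3: -24 dBFS is 18 dB over -42 dBFS; at 5:1 that becomes 3.6 dB over, giving -38.4 dBFS.

-38.4 dBFS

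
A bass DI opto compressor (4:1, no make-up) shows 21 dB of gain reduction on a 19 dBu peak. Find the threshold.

Input is 28 dB above T (since output overshoot × R = input overshoot: (-2 − T)·4 = 19 − T gives T = -9 dBu).
Check: -9 + (19 − (-9))/4 = -9 + 7 = -2 dBu. ✓

-9 dBu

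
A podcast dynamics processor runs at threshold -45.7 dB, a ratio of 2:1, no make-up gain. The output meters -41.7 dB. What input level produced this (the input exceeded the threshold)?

-37.7 dB

That's 4 dB above the -45.7 dB threshold.
Undo the ratio: input overshoot = 4 × 2 = 8 dB, giving input = -37.7 dB.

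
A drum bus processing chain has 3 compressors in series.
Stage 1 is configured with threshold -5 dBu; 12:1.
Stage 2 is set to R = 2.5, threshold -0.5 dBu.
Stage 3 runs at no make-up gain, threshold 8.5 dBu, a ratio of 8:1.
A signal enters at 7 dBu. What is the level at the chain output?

-4 dBu

Stage 1: 7 dBu is 12 dB over -5 dBu; at 12:1 that becomes 1 dB over, giving -4 dBu.
Stage 2: below threshold (-4 ≤ -0.5); passes unchanged; output -4 dBu.
Stage 3: -4 dBu ≤ 8.5 dBu, so stage 3 doesn't engage; output -4 dBu.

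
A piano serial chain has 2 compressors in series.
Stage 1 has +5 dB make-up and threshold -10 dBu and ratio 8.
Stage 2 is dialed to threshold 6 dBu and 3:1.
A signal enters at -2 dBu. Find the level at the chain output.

-4 dBu

Stage 1: 8 dB above -10 dBu, reduced 8:1 to 1 dB above → -9 dBu; +5 dB make-up → -4 dBu.
Stage 2: -4 dBu is at or below the 6 dBu threshold — no compression; output -4 dBu.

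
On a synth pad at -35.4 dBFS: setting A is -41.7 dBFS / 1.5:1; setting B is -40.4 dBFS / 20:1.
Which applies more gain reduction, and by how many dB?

A: GR = 6.3 − 6.3/1.5 = 2.1 dB.
B: GR = 5 − 5/20 = 4.75 dB.
B reduces 2.65 dB more.

B, by 2.65 dB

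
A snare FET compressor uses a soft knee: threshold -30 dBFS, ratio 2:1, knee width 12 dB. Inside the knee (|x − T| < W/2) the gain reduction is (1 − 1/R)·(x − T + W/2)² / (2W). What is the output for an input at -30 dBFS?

-30.75 dBFS

x − T + W/2 = -30 − (-30) + 6 = 6.
GR = (1 − 1/2) × 6² / 24 = 0.5 × 36 / 24 = 0.75 dB.
Output = -30 − 0.75 = -30.75 dBFS.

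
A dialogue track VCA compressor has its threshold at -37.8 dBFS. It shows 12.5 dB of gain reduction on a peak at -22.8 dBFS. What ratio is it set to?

Input overshoot = -22.8 − (-37.8) = 15 dB.
Output overshoot = 15 − 12.5 = 2.5 dB.
Ratio = input overshoot / output overshoot = 15 / 2.5 = 6.

6:1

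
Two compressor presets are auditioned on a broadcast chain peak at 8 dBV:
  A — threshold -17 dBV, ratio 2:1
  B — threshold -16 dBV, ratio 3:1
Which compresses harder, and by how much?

B, by 3.5 dB

A: 25 dB over, compressed to 12.5 dB over, so 12.5 dB of GR.
B: 24 dB over, compressed to 8 dB over, so 16 dB of GR.
B reduces 3.5 dB more.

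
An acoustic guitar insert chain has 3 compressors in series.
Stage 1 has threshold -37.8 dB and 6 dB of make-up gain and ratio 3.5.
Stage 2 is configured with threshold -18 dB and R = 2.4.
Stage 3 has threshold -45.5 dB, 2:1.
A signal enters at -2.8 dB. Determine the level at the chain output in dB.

-33.65 dB

Stage 1: -2.8 dB is 35 dB over -37.8 dB; at 3.5:1 that becomes 10 dB over, giving -27.8 dB; +6 dB make-up → -21.8 dB.
Stage 2: -21.8 dB is at or below the -18 dB threshold — no compression; output -21.8 dB.
Stage 3: overshoot 23.7 dB → 23.7/2 = 11.85 dB → -33.65 dB.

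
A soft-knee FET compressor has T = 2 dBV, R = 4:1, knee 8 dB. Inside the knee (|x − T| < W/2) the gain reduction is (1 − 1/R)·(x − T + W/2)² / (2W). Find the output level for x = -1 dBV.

x − T + W/2 = -1 − 2 + 4 = 1.
GR = (1 − 1/4) × 1² / 16 = 0.75 × 1 / 16 = 0.046875 dB.
Output = -1 − 0.046875 = -1.046875 dBV.

-1.046875 dBV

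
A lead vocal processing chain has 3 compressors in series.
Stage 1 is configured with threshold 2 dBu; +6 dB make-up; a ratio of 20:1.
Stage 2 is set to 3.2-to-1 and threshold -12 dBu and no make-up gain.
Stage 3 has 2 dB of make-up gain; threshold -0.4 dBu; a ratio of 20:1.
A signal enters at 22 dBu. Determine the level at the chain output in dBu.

-3.4375 dBu

Stage 1: 22 dBu is 20 dB over 2 dBu; at 20:1 that becomes 1 dB over, giving 3 dBu; +6 dB make-up → 9 dBu.
Stage 2: 21 dB above -12 dBu, reduced 3.2:1 to 6.5625 dB above → -5.4375 dBu.
Stage 3: -5.4375 dBu is at or below the -0.4 dBu threshold — no compression; make-up brings it to -3.4375 dBu.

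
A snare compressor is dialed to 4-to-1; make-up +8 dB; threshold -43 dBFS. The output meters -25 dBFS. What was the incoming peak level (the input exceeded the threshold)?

Stripping the +8 dB make-up gives -33 dBFS at the gain stage.
That's 10 dB above the -43 dBFS threshold.
Before 4:1 compression the overshoot was 10 × 4 = 40 dB, so input = -43 + 40 = -3 dBFS.

-3 dBFS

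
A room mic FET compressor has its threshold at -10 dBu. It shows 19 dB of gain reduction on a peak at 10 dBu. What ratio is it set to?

Input overshoot = 10 − (-10) = 20 dB.
Output overshoot = 20 − 19 = 1 dB.
Ratio = input overshoot / output overshoot = 20 / 1 = 20.

20:1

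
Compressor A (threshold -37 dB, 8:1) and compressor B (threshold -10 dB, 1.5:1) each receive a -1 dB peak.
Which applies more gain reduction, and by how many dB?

A: GR = 36 − 36/8 = 31.5 dB.
B: GR = 9 − 9/1.5 = 3 dB.
A reduces 28.5 dB more.

A, by 28.5 dB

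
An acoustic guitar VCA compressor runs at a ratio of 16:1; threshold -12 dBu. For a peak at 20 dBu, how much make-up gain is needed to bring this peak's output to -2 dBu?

The peak compresses to -12 + 32/16 = -10 dBu.
To reach -2 dBu requires -2 − (-10) = 8 dB of make-up.

8 dB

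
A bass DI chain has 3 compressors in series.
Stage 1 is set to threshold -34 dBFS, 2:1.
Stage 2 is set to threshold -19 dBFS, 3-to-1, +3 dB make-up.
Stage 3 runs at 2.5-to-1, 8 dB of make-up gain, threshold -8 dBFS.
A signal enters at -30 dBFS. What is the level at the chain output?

-21 dBFS

Stage 1: -30 dBFS is 4 dB over -34 dBFS; at 2:1 that becomes 2 dB over, giving -32 dBFS.
Stage 2: -32 dBFS ≤ -19 dBFS, so stage 2 doesn't engage; make-up brings it to -29 dBFS.
Stage 3: -29 dBFS is at or below the -8 dBFS threshold — no compression; make-up brings it to -21 dBFS.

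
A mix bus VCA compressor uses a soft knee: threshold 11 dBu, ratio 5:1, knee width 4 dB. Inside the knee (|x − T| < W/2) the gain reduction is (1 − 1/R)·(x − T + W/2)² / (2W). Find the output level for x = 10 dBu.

9.9 dBu

x − T + W/2 = 10 − 11 + 2 = 1.
GR = (1 − 1/5) × 1² / 8 = 0.8 × 1 / 8 = 0.1 dB.
Output = 10 − 0.1 = 9.9 dBu.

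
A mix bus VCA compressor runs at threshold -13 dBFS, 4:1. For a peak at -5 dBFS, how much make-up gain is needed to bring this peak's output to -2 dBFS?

The peak compresses to -13 + 8/4 = -11 dBFS.
To reach -2 dBFS requires -2 − (-11) = 9 dB of make-up.

9 dB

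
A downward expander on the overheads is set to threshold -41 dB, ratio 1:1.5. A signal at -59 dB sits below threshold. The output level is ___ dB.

Below threshold, a 1:1.5 expander applies gain = (1.5−1)×(T − x) of attenuation.
(1.5−1) × 18 = 9 dB, so output = -59 − 9 = -68 dB.

-68 dB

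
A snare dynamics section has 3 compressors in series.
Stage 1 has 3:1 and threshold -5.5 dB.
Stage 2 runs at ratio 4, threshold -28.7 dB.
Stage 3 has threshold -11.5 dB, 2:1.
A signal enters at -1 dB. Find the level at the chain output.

-22.525 dB

Stage 1: 4.5 dB above -5.5 dB, reduced 3:1 to 1.5 dB above → -4 dB.
Stage 2: 24.7 dB above -28.7 dB, reduced 4:1 to 6.175 dB above → -22.525 dB.
Stage 3: -22.525 dB is at or below the -11.5 dB threshold — no compression; output -22.525 dB.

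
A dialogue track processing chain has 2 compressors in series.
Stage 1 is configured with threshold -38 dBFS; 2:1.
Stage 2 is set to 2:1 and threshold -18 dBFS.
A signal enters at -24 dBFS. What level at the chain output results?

-31 dBFS

Stage 1: 14 dB above -38 dBFS, reduced 2:1 to 7 dB above → -31 dBFS.
Stage 2: -31 dBFS is at or below the -18 dBFS threshold — no compression; output -31 dBFS.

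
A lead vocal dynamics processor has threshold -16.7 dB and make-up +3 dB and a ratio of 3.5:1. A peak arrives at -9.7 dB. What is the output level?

Overshoot: -9.7 − (-16.7) = 7 dB.
At 3.5:1 the overshoot is divided by 3.5, leaving 2 dB above threshold.
That puts the output at -14.7 dB; make-up adds 3 dB, giving -11.7 dB.

-11.7 dB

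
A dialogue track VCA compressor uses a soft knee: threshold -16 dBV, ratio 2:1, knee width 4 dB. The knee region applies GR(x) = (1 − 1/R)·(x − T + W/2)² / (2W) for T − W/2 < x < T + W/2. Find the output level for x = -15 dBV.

x − T + W/2 = -15 − (-16) + 2 = 3.
GR = (1 − 1/2) × 3² / 8 = 0.5 × 9 / 8 = 0.5625 dB.
Output = -15 − 0.5625 = -15.5625 dBV.

-15.5625 dBV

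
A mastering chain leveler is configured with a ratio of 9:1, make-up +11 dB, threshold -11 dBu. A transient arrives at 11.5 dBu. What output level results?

Overshoot: 11.5 − (-11) = 22.5 dB.
The 22.5 dB excess becomes 2.5 dB after 9:1 reduction.
That puts the output at -8.5 dBu; make-up adds 11 dB, giving 2.5 dBu.

2.5 dBu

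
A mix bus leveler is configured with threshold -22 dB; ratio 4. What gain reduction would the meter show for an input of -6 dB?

The signal is 16 dB above threshold.
After 4:1 compression the overshoot becomes 16/4 = 4 dB.
GR = overshoot in − overshoot out = 16 − 4 = 12 dB.

12 dB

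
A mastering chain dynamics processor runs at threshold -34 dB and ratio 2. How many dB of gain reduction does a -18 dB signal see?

Overshoot = -18 − (-34) = 16 dB.
A 2:1 ratio leaves 8 dB of that excess.
Gain reduction = 16 − 8 = 8 dB.

8 dB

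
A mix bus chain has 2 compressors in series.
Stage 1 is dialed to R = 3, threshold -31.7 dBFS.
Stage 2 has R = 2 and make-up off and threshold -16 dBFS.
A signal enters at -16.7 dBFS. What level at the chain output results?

-26.7 dBFS

Stage 1: 15 dB above -31.7 dBFS, reduced 3:1 to 5 dB above → -26.7 dBFS.
Stage 2: -26.7 dBFS ≤ -16 dBFS, so stage 2 doesn't engage; output -26.7 dBFS.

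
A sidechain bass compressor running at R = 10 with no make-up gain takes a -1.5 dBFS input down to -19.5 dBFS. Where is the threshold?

Gain reduction = -1.5 − (-19.5) = 18 dB; output overshoot = GR / (R − 1) = 18 / 9 = 2 dB.
Threshold = output − output overshoot = -19.5 − 2 = -21.5 dBFS.

-21.5 dBFS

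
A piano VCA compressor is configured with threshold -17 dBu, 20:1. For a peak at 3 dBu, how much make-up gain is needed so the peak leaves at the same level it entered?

The peak compresses to -17 + 20/20 = -16 dBu.
To reach 3 dBu requires 3 − (-16) = 19 dB of make-up.

19 dB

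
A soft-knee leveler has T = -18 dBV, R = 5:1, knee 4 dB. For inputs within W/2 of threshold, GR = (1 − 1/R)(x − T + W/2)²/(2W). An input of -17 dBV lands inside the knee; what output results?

x − T + W/2 = -17 − (-18) + 2 = 3.
GR = (1 − 1/5) × 3² / 8 = 0.8 × 9 / 8 = 0.9 dB.
Output = -17 − 0.9 = -17.9 dBV.

-17.9 dBV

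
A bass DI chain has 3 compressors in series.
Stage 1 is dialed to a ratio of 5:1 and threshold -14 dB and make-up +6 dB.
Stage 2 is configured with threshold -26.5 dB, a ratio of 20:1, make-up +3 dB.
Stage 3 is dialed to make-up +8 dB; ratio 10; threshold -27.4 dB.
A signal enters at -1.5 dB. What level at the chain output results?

Stage 1: overshoot 12.5 dB → 12.5/5 = 2.5 dB → -11.5 dB; +6 dB make-up → -5.5 dB.
Stage 2: overshoot 21 dB → 21/20 = 1.05 dB → -25.45 dB; +3 dB make-up → -22.45 dB.
Stage 3: overshoot 4.95 dB → 4.95/10 = 0.495 dB → -26.905 dB; +8 dB make-up → -18.905 dB.

-18.905 dB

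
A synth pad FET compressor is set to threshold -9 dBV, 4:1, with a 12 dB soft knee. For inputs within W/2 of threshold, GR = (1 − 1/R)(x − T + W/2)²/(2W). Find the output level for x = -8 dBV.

x − T + W/2 = -8 − (-9) + 6 = 7.
GR = (1 − 1/4) × 7² / 24 = 0.75 × 49 / 24 = 1.53125 dB.
Output = -8 − 1.53125 = -9.53125 dBV.

-9.53125 dBV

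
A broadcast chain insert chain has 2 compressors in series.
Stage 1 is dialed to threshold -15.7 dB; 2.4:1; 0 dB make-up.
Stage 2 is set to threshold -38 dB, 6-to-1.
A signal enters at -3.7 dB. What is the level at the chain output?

-33.45 dB

Stage 1: 12 dB above -15.7 dB, reduced 2.4:1 to 5 dB above → -10.7 dB.
Stage 2: overshoot 27.3 dB → 27.3/6 = 4.55 dB → -33.45 dB.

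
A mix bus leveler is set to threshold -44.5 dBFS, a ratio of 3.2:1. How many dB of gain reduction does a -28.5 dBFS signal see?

Overshoot = -28.5 − (-44.5) = 16 dB.
After 3.2:1 compression the overshoot becomes 16/3.2 = 5 dB.
So the signal is attenuated by 16 − 5 = 11 dB.

11 dB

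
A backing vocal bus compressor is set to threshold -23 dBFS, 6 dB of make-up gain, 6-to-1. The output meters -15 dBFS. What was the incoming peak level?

-11 dBFS

Before make-up, the level was -15 − 6 = -21 dBFS.
The compressed level sits -21 − (-23) = 2 dB over threshold.
Undo the ratio: input overshoot = 2 × 6 = 12 dB, giving input = -11 dBFS.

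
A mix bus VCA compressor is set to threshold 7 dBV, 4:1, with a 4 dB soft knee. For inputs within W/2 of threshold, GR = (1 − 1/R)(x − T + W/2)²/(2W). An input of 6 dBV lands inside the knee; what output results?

5.90625 dBV

x − T + W/2 = 6 − 7 + 2 = 1.
GR = (1 − 1/4) × 1² / 8 = 0.75 × 1 / 8 = 0.09375 dB.
Output = 6 − 0.09375 = 5.90625 dBV.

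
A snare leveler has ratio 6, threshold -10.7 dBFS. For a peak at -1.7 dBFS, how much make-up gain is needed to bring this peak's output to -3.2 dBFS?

Overshoot 9 dB → 9/6 = 1.5 dB after compression, so the compressed level is -10.7 + 1.5 = -9.2 dBFS.
Make-up = target − compressed = -3.2 − (-9.2) = 6 dB.

6 dB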